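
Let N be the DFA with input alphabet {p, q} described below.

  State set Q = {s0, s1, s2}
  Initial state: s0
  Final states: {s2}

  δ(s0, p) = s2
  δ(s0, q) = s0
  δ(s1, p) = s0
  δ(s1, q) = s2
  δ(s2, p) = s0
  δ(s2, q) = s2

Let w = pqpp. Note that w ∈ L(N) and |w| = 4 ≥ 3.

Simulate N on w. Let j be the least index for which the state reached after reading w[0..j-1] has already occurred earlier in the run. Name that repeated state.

Run of N on w = p q p p:
  step 0: s0  (start)
  step 1: s2  (read p: s0→s2)
  step 2: s2  (read q: s2→s2)   ← first repeat (s2 seen earlier)
  step 3: s0  (read p: s2→s0)
  step 4: s2  (read p: s0→s2)

The earliest repeat is at step j = 2: N is in s2, which it already visited at step i = 1.
Pumping length from the standard proof: p = 3 (the number of states). The repeated state found above gives |xy| = j ≤ 3 and |y| = j − i ≥ 1.

s2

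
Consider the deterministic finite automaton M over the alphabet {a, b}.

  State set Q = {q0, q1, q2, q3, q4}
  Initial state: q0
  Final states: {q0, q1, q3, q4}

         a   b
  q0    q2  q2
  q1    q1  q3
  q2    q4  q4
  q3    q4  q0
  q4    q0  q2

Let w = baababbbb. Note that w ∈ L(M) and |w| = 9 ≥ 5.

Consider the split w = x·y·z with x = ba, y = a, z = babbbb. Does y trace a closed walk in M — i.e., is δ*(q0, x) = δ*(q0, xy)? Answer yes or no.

no

State sequence: q0 -b-> q2 -a-> q4 -a-> q0

After x (step 2): q4. After xy (step 3): q0.
They differ (q4 ≠ q0), so y is not a cycle from the state after x; this split is not the one the pumping-lemma construction produces, and pumping y need not keep the string in L(M).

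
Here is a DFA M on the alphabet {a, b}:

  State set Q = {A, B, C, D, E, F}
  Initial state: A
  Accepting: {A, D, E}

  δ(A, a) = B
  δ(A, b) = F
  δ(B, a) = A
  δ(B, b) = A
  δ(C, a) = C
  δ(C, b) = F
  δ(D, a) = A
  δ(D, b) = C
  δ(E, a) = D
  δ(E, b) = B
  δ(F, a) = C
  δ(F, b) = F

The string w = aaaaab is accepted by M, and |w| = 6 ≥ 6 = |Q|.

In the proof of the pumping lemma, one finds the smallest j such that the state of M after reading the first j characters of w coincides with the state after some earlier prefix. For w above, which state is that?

A

Run of M on w = a a a a a b:
  step 0: A  (start)
  step 1: B  (read a: A→B)
  step 2: A  (read a: B→A)   ← first repeat (A seen earlier)
  step 3: B  (read a: A→B)
  step 4: A  (read a: B→A)
  step 5: B  (read a: A→B)
  step 6: A  (read b: B→A)

The earliest repeat is at step j = 2: M is in A, which it already visited at step i = 0.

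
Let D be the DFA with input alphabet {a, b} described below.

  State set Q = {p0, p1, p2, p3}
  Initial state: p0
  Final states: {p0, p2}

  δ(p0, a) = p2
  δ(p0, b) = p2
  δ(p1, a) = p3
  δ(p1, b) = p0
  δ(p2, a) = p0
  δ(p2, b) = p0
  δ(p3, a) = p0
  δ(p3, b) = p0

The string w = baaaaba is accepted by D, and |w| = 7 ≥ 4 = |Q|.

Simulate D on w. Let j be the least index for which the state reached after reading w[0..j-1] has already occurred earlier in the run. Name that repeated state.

p0

Run of D on w = b a a a a b a:
  step 0: p0  (start)
  step 1: p2  (read b: p0→p2)
  step 2: p0  (read a: p2→p0)   ← first repeat (p0 seen earlier)
  step 3: p2  (read a: p0→p2)
  step 4: p0  (read a: p2→p0)
  step 5: p2  (read a: p0→p2)
  step 6: p0  (read b: p2→p0)
  step 7: p2  (read a: p0→p2)

The earliest repeat is at step j = 2: D is in p0, which it already visited at step i = 0.
Pumping length from the standard proof: p = 4 (the number of states). The repeated state found above gives |xy| = j ≤ 4 and |y| = j − i ≥ 1.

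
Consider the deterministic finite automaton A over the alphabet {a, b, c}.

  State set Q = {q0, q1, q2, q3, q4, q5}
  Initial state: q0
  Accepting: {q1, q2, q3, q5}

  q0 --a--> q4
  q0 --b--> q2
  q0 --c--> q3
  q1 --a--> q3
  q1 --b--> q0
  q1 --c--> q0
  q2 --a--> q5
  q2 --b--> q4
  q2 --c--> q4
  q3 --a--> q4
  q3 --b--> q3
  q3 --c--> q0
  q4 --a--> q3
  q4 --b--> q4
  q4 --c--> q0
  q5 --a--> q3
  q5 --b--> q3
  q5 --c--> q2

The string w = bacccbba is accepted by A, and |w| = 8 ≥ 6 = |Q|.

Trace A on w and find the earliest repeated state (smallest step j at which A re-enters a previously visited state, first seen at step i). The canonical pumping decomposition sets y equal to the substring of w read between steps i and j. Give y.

State sequence: q0 -b-> q2 -a-> q5 -c-> q2 -c-> q4 -c-> q0 -b-> q2 -b-> q4 -a-> q3
First repeat at step 3: q2 was already visited.

So i = 1, j = 3, giving x = w[0:1] = b, y = w[1:3] = ac, z = w[3:8] = ccbba.
Check: |xy| = 3 ≤ 6 and |y| = 2 ≥ 1. Reading y takes A from q2 back to q2, so every xyⁱz is accepted.

ac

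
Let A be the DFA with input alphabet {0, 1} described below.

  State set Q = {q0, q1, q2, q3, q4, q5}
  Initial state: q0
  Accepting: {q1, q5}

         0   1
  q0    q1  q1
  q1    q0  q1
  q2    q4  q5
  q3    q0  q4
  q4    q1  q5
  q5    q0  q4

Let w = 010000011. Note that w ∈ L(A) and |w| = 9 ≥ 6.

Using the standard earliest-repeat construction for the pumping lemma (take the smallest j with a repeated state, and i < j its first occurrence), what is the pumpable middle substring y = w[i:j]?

State sequence: q0 -0-> q1 -1-> q1 -0-> q0 -0-> q1 -0-> q0 -0-> q1 -0-> q0 -1-> q1 -1-> q1
First repeat at step 2: q1 was already visited.

So i = 1, j = 2, giving x = w[0:1] = 0, y = w[1:2] = 1, z = w[2:9] = 0000011.
Check: |xy| = 2 ≤ 6 and |y| = 1 ≥ 1. Reading y takes A from q1 back to q1, so every xyⁱz is accepted.

1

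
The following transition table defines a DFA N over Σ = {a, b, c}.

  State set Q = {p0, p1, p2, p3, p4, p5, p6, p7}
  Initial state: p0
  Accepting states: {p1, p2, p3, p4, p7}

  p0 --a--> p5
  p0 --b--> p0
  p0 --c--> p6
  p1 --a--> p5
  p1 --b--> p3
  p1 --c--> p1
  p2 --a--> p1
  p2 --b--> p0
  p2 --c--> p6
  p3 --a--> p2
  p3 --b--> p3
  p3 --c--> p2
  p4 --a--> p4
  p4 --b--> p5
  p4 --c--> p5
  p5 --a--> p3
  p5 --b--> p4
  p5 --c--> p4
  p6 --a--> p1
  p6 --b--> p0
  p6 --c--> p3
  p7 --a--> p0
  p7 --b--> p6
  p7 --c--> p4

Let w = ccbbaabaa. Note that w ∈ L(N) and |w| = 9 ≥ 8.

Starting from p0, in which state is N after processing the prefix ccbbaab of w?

p3

State sequence: p0 -c-> p6 -c-> p3 -b-> p3 -b-> p3 -a-> p2 -a-> p1 -b-> p3

After reading 7 characters, N is in state p3.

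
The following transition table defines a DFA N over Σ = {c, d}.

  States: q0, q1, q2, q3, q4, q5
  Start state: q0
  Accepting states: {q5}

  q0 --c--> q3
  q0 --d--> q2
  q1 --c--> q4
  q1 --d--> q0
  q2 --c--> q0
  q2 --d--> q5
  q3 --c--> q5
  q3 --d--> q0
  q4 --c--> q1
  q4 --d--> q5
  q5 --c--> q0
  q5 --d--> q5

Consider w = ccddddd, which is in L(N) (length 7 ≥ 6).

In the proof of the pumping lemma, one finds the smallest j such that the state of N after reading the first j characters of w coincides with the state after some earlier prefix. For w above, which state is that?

q5

Run of N on w = c c d d d d d:
  step 0: q0  (start)
  step 1: q3  (read c: q0→q3)
  step 2: q5  (read c: q3→q5)
  step 3: q5  (read d: q5→q5)   ← first repeat (q5 seen earlier)
  step 4: q5  (read d: q5→q5)
  step 5: q5  (read d: q5→q5)
  step 6: q5  (read d: q5→q5)
  step 7: q5  (read d: q5→q5)

The earliest repeat is at step j = 3: N is in q5, which it already visited at step i = 2.
The DFA has 6 states, so the proof of the pumping lemma guarantees a repeated state among the first 6+1 visited; the segment between the two visits is the pumpable y.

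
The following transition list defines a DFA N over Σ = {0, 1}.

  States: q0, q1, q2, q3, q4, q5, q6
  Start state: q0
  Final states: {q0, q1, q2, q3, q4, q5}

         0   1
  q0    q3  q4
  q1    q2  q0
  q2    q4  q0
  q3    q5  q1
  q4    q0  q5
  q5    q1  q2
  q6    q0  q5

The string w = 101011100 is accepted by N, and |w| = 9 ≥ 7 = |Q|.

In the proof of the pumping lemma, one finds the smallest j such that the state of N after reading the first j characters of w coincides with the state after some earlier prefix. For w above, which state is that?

Run of N on w = 1 0 1 0 1 1 1 0 0:
  step 0: q0  (start)
  step 1: q4  (read 1: q0→q4)
  step 2: q0  (read 0: q4→q0)   ← first repeat (q0 seen earlier)
  step 3: q4  (read 1: q0→q4)
  step 4: q0  (read 0: q4→q0)
  step 5: q4  (read 1: q0→q4)
  step 6: q5  (read 1: q4→q5)
  step 7: q2  (read 1: q5→q2)
  step 8: q4  (read 0: q2→q4)
  step 9: q0  (read 0: q4→q0)

The earliest repeat is at step j = 2: N is in q0, which it already visited at step i = 0.

q0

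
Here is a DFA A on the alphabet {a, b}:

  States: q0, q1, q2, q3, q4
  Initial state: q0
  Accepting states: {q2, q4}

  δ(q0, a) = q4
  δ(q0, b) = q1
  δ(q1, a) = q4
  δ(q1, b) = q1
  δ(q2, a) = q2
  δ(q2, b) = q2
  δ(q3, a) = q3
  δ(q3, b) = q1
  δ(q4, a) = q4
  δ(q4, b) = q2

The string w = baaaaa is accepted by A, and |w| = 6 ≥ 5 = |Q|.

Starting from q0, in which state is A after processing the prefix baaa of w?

Run of A on the first 4 characters of w = b a a a:
  step 0: q0  (start)
  step 1: q1  (read b: q0→q1)
  step 2: q4  (read a: q1→q4)
  step 3: q4  (read a: q4→q4)
  step 4: q4  (read a: q4→q4)

After reading 4 characters, A is in state q4.

q4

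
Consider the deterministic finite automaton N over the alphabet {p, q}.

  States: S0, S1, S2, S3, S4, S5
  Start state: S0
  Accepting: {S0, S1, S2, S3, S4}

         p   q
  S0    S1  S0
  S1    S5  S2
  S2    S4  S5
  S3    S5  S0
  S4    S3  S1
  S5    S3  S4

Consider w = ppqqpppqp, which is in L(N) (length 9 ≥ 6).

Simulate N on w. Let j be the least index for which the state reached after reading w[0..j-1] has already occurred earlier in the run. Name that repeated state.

State sequence: S0 -p-> S1 -p-> S5 -q-> S4 -q-> S1 -p-> S5 -p-> S3 -p-> S5 -q-> S4 -p-> S3
First repeat at step 4: S1 was already visited.

The earliest repeat is at step j = 4: N is in S1, which it already visited at step i = 1.

S1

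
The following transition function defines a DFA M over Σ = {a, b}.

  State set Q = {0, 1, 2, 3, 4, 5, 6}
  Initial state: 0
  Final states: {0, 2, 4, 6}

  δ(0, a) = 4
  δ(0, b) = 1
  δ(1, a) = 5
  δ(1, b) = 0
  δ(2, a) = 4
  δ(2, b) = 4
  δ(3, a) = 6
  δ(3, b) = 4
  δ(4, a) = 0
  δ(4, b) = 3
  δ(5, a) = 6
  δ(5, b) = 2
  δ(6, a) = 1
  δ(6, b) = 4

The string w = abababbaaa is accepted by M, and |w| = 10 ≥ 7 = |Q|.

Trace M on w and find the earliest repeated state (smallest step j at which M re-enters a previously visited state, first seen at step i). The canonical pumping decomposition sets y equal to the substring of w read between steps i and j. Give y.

bab

Run of M on w = a b a b a b b a a a:
  step 0: 0  (start)
  step 1: 4  (read a: 0→4)
  step 2: 3  (read b: 4→3)
  step 3: 6  (read a: 3→6)
  step 4: 4  (read b: 6→4)   ← first repeat (4 seen earlier)
  step 5: 0  (read a: 4→0)
  step 6: 1  (read b: 0→1)
  step 7: 0  (read b: 1→0)
  step 8: 4  (read a: 0→4)
  step 9: 0  (read a: 4→0)
  step 10: 4  (read a: 0→4)

So i = 1, j = 4, giving x = w[0:1] = a, y = w[1:4] = bab, z = w[4:10] = abbaaa.
Check: |xy| = 4 ≤ 7 and |y| = 3 ≥ 1. Reading y takes M from 4 back to 4, so every xyⁱz is accepted.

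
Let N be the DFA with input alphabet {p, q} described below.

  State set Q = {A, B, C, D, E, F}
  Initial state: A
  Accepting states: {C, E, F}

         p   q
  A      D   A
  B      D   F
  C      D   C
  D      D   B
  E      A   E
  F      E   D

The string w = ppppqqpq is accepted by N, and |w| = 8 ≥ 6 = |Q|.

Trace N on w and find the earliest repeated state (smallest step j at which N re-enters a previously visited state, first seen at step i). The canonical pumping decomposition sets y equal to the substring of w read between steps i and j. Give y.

p

State sequence: A -p-> D -p-> D -p-> D -p-> D -q-> B -q-> F -p-> E -q-> E
First repeat at step 2: D was already visited.

So i = 1, j = 2, giving x = w[0:1] = p, y = w[1:2] = p, z = w[2:8] = ppqqpq.
Check: |xy| = 2 ≤ 6 and |y| = 1 ≥ 1. Reading y takes N from D back to D, so every xyⁱz is accepted.
Pumping length from the standard proof: p = 6 (the number of states). The repeated state found above gives |xy| = j ≤ 6 and |y| = j − i ≥ 1.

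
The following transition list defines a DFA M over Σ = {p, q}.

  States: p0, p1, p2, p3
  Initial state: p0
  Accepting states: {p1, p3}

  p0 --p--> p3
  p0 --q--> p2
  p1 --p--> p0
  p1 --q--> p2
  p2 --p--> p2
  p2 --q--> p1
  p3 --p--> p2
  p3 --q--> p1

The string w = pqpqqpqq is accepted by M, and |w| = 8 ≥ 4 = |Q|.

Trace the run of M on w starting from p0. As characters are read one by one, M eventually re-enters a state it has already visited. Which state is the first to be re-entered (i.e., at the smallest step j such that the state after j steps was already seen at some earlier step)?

p0

Run of M on w = p q p q q p q q:
  step 0: p0  (start)
  step 1: p3  (read p: p0→p3)
  step 2: p1  (read q: p3→p1)
  step 3: p0  (read p: p1→p0)   ← first repeat (p0 seen earlier)
  step 4: p2  (read q: p0→p2)
  step 5: p1  (read q: p2→p1)
  step 6: p0  (read p: p1→p0)
  step 7: p2  (read q: p0→p2)
  step 8: p1  (read q: p2→p1)

The earliest repeat is at step j = 3: M is in p0, which it already visited at step i = 0.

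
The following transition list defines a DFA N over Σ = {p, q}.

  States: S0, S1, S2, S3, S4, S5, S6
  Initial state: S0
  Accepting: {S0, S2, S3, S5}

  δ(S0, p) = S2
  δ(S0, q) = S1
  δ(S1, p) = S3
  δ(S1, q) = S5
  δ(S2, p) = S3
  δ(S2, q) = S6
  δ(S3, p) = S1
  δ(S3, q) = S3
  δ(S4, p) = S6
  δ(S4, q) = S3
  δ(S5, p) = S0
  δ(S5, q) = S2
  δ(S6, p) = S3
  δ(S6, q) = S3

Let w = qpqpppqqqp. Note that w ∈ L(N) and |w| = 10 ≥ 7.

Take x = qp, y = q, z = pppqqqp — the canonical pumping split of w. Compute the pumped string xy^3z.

xy^3z = qp·q·q·q·pppqqqp = qpqqqpppqqqp.
Reading y = q takes N from S3 back to S3, so after x·y·y·y the machine is still in S3, and z then leads to the accepting state S3. Hence qpqqqpppqqqp ∈ L(N).

qpqqqpppqqqp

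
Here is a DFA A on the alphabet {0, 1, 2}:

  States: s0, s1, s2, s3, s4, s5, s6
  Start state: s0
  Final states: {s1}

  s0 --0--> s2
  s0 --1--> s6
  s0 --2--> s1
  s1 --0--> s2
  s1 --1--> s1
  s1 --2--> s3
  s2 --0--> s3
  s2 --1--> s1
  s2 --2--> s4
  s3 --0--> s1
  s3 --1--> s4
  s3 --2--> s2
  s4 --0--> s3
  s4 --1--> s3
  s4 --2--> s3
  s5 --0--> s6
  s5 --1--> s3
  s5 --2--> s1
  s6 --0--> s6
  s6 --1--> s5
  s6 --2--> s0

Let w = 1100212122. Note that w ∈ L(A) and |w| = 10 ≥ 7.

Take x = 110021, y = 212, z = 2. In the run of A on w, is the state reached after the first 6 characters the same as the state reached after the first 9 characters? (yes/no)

State sequence: s0 -1-> s6 -1-> s5 -0-> s6 -0-> s6 -2-> s0 -1-> s6 -2-> s0 -1-> s6 -2-> s0

After x (step 6): s6. After xy (step 9): s0.
They differ (s6 ≠ s0), so y is not a cycle from the state after x; this split is not the one the pumping-lemma construction produces, and pumping y need not keep the string in L(A).

no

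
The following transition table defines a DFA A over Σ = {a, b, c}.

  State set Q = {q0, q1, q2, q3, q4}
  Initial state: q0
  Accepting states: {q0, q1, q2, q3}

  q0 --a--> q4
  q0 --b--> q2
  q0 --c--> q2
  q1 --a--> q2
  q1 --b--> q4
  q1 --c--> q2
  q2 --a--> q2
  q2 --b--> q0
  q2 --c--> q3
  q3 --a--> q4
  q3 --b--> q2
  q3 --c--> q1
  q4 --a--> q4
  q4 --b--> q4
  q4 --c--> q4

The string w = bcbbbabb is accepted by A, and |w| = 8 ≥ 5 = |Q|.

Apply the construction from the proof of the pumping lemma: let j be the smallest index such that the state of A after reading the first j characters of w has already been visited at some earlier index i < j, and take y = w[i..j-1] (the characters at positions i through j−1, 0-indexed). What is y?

Run of A on w = b c b b b a b b:
  step 0: q0  (start)
  step 1: q2  (read b: q0→q2)
  step 2: q3  (read c: q2→q3)
  step 3: q2  (read b: q3→q2)   ← first repeat (q2 seen earlier)
  step 4: q0  (read b: q2→q0)
  step 5: q2  (read b: q0→q2)
  step 6: q2  (read a: q2→q2)
  step 7: q0  (read b: q2→q0)
  step 8: q2  (read b: q0→q2)

So i = 1, j = 3, giving x = w[0:1] = b, y = w[1:3] = cb, z = w[3:8] = bbabb.
Check: |xy| = 3 ≤ 5 and |y| = 2 ≥ 1. Reading y takes A from q2 back to q2, so every xyⁱz is accepted.
With |Q| = 5, pigeonhole forces a state repeat no later than step 5; the substring read between the first and second visits to that state can be pumped.

cb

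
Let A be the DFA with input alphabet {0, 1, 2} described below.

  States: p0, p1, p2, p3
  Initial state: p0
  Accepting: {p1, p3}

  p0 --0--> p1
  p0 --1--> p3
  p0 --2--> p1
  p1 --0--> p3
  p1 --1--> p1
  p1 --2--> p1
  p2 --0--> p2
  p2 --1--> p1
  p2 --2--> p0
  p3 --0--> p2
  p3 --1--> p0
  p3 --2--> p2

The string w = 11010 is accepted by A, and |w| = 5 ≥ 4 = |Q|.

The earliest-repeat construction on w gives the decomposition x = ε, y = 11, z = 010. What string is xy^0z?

010

xy⁰z = xz = ε·010 = 010.
Reading y = 11 takes A from p0 back to p0, so after x the machine is still in p0, and z then leads to the accepting state p3. Hence 010 ∈ L(A).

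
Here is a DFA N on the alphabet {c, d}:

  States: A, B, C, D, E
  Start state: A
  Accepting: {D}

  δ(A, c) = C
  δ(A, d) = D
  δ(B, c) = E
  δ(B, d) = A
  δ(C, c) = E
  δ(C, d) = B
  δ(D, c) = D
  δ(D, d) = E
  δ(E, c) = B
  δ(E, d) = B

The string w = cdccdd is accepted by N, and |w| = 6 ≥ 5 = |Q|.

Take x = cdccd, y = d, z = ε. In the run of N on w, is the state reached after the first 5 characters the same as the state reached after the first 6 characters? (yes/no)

Run of N on the first 6 characters of w = c d c c d d:
  step 0: A  (start)
  step 1: C  (read c: A→C)
  step 2: B  (read d: C→B)
  step 3: E  (read c: B→E)
  step 4: B  (read c: E→B)
  step 5: A  (read d: B→A)
  step 6: D  (read d: A→D)

After x (step 5): A. After xy (step 6): D.
They differ (A ≠ D), so y is not a cycle from the state after x; this split is not the one the pumping-lemma construction produces, and pumping y need not keep the string in L(N).

no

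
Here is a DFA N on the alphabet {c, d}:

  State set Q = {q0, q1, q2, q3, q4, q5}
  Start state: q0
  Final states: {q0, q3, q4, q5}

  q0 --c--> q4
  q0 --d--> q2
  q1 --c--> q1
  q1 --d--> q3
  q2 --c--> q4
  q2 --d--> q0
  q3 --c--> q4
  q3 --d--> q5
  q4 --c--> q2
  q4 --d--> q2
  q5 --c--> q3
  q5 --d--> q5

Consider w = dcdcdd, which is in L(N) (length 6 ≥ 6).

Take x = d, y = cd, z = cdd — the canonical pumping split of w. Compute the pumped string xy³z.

dcdcdcdcdd

xy^3z = d·cd·cd·cd·cdd = dcdcdcdcdd.
Reading y = cd takes N from q2 back to q2, so after x·y·y·y the machine is still in q2, and z then leads to the accepting state q0. Hence dcdcdcdcdd ∈ L(N).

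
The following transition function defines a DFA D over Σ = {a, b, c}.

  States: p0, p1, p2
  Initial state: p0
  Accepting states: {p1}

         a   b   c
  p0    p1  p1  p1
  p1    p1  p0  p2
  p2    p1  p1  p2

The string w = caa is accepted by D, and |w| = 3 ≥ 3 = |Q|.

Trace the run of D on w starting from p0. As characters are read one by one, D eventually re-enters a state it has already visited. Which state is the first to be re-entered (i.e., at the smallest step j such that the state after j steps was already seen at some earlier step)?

p1

Run of D on w = c a a:
  step 0: p0  (start)
  step 1: p1  (read c: p0→p1)
  step 2: p1  (read a: p1→p1)   ← first repeat (p1 seen earlier)
  step 3: p1  (read a: p1→p1)

The earliest repeat is at step j = 2: D is in p1, which it already visited at step i = 1.
Pumping length from the standard proof: p = 3 (the number of states). The repeated state found above gives |xy| = j ≤ 3 and |y| = j − i ≥ 1.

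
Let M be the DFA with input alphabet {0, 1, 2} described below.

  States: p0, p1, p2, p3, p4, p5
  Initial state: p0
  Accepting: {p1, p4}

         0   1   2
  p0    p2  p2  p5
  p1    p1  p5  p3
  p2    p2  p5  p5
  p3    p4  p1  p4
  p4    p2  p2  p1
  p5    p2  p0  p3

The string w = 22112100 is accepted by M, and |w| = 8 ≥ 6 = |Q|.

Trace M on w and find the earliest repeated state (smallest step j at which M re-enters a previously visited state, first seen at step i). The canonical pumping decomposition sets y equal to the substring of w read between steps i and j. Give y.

State sequence: p0 -2-> p5 -2-> p3 -1-> p1 -1-> p5 -2-> p3 -1-> p1 -0-> p1 -0-> p1
First repeat at step 4: p5 was already visited.

So i = 1, j = 4, giving x = w[0:1] = 2, y = w[1:4] = 211, z = w[4:8] = 2100.
Check: |xy| = 4 ≤ 6 and |y| = 3 ≥ 1. Reading y takes M from p5 back to p5, so every xyⁱz is accepted.

211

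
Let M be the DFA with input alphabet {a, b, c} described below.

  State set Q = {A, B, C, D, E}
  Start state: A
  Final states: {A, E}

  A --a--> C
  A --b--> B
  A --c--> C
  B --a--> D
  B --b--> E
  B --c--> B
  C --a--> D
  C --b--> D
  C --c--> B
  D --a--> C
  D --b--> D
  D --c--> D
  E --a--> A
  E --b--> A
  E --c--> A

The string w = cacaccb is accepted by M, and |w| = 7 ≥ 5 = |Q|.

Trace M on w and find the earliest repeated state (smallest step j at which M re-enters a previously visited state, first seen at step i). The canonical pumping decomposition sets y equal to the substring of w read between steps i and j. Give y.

c

Run of M on w = c a c a c c b:
  step 0: A  (start)
  step 1: C  (read c: A→C)
  step 2: D  (read a: C→D)
  step 3: D  (read c: D→D)   ← first repeat (D seen earlier)
  step 4: C  (read a: D→C)
  step 5: B  (read c: C→B)
  step 6: B  (read c: B→B)
  step 7: E  (read b: B→E)

So i = 2, j = 3, giving x = w[0:2] = ca, y = w[2:3] = c, z = w[3:7] = accb.
Check: |xy| = 3 ≤ 5 and |y| = 1 ≥ 1. Reading y takes M from D back to D, so every xyⁱz is accepted.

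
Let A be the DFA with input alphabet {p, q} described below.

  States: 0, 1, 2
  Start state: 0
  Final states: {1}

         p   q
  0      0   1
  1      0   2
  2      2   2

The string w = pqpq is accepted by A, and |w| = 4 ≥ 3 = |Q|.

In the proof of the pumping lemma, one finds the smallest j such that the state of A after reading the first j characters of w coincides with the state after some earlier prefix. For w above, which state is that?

Run of A on w = p q p q:
  step 0: 0  (start)
  step 1: 0  (read p: 0→0)   ← first repeat (0 seen earlier)
  step 2: 1  (read q: 0→1)
  step 3: 0  (read p: 1→0)
  step 4: 1  (read q: 0→1)

The earliest repeat is at step j = 1: A is in 0, which it already visited at step i = 0.

0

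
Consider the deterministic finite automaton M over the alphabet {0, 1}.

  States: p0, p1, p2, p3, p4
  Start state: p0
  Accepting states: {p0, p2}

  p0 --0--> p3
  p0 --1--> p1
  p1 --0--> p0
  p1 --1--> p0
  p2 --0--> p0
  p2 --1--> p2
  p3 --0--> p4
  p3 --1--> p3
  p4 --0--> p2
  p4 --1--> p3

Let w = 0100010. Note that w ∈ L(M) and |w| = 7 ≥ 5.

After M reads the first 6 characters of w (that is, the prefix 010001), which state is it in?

p1

State sequence: p0 -0-> p3 -1-> p3 -0-> p4 -0-> p2 -0-> p0 -1-> p1

After reading 6 characters, M is in state p1.
(This kind of state-tracing is the core of the pumping-lemma construction: with 5 states, pigeonhole forces a repeat within the first 5 steps.)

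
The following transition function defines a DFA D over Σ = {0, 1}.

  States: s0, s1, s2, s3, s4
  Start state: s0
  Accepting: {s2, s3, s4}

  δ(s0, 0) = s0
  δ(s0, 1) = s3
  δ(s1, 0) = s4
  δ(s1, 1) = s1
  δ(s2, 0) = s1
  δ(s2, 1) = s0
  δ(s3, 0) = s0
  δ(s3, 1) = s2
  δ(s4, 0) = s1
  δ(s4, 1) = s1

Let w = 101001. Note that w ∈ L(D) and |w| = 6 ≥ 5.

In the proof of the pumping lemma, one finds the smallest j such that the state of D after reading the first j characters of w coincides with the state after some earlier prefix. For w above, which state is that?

State sequence: s0 -1-> s3 -0-> s0 -1-> s3 -0-> s0 -0-> s0 -1-> s3
First repeat at step 2: s0 was already visited.

The earliest repeat is at step j = 2: D is in s0, which it already visited at step i = 0.
The DFA has 5 states, so the proof of the pumping lemma guarantees a repeated state among the first 5+1 visited; the segment between the two visits is the pumpable y.

s0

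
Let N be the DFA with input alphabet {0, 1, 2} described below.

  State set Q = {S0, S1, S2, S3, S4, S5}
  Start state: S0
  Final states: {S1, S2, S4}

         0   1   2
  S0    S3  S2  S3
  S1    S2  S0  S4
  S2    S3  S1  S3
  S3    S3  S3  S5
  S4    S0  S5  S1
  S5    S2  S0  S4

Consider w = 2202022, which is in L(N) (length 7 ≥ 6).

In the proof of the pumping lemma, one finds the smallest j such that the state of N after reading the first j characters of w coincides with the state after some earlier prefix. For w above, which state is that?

S3

State sequence: S0 -2-> S3 -2-> S5 -0-> S2 -2-> S3 -0-> S3 -2-> S5 -2-> S4
First repeat at step 4: S3 was already visited.

The earliest repeat is at step j = 4: N is in S3, which it already visited at step i = 1.
Pumping length from the standard proof: p = 6 (the number of states). The repeated state found above gives |xy| = j ≤ 6 and |y| = j − i ≥ 1.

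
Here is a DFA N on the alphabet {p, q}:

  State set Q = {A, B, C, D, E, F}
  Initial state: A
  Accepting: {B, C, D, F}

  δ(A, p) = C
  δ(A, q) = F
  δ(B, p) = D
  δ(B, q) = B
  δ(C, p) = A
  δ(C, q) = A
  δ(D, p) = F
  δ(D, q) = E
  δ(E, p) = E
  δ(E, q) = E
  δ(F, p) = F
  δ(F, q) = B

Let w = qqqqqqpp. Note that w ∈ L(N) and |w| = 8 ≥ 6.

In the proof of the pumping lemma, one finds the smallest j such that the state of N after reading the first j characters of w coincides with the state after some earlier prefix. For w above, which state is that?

B

State sequence: A -q-> F -q-> B -q-> B -q-> B -q-> B -q-> B -p-> D -p-> F
First repeat at step 3: B was already visited.

The earliest repeat is at step j = 3: N is in B, which it already visited at step i = 2.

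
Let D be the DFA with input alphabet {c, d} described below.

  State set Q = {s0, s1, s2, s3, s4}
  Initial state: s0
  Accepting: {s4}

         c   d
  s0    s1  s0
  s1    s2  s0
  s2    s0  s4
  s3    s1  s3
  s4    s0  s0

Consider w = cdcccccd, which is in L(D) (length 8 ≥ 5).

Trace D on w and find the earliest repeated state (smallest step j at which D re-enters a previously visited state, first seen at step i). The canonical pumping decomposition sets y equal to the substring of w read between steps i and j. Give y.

cd

Run of D on w = c d c c c c c d:
  step 0: s0  (start)
  step 1: s1  (read c: s0→s1)
  step 2: s0  (read d: s1→s0)   ← first repeat (s0 seen earlier)
  step 3: s1  (read c: s0→s1)
  step 4: s2  (read c: s1→s2)
  step 5: s0  (read c: s2→s0)
  step 6: s1  (read c: s0→s1)
  step 7: s2  (read c: s1→s2)
  step 8: s4  (read d: s2→s4)

So i = 0, j = 2, giving x = w[0:0] = ε, y = w[0:2] = cd, z = w[2:8] = cccccd.
Check: |xy| = 2 ≤ 5 and |y| = 2 ≥ 1. Reading y takes D from s0 back to s0, so every xyⁱz is accepted.
With |Q| = 5, pigeonhole forces a state repeat no later than step 5; the substring read between the first and second visits to that state can be pumped.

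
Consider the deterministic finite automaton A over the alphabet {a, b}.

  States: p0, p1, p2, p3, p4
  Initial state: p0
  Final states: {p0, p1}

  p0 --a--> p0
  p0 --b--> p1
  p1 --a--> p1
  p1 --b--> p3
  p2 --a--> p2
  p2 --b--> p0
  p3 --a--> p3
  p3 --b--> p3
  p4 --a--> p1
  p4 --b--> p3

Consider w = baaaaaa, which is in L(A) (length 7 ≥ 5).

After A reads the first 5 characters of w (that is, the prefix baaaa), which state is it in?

p1

Run of A on the first 5 characters of w = b a a a a:
  step 0: p0  (start)
  step 1: p1  (read b: p0→p1)
  step 2: p1  (read a: p1→p1)
  step 3: p1  (read a: p1→p1)
  step 4: p1  (read a: p1→p1)
  step 5: p1  (read a: p1→p1)

After reading 5 characters, A is in state p1.
(This kind of state-tracing is the core of the pumping-lemma construction: with 5 states, pigeonhole forces a repeat within the first 5 steps.)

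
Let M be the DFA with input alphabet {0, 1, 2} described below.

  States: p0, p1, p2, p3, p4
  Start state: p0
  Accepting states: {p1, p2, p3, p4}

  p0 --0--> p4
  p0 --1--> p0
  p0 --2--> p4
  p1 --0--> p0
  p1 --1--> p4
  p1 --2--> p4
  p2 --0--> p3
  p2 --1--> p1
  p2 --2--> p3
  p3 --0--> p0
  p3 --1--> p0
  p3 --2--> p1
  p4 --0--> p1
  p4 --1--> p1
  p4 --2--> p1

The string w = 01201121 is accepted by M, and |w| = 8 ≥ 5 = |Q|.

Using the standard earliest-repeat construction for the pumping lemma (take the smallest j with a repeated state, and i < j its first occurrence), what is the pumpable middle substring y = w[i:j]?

Run of M on w = 0 1 2 0 1 1 2 1:
  step 0: p0  (start)
  step 1: p4  (read 0: p0→p4)
  step 2: p1  (read 1: p4→p1)
  step 3: p4  (read 2: p1→p4)   ← first repeat (p4 seen earlier)
  step 4: p1  (read 0: p4→p1)
  step 5: p4  (read 1: p1→p4)
  step 6: p1  (read 1: p4→p1)
  step 7: p4  (read 2: p1→p4)
  step 8: p1  (read 1: p4→p1)

So i = 1, j = 3, giving x = w[0:1] = 0, y = w[1:3] = 12, z = w[3:8] = 01121.
Check: |xy| = 3 ≤ 5 and |y| = 2 ≥ 1. Reading y takes M from p4 back to p4, so every xyⁱz is accepted.

12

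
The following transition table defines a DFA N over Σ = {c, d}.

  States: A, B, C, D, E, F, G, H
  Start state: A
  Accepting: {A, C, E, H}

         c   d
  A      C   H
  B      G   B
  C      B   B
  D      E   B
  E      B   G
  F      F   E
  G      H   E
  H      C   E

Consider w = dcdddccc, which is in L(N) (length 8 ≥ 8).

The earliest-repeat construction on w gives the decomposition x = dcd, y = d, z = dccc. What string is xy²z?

dcddddccc

xy^2z = dcd·d·d·dccc = dcddddccc.
Reading y = d takes N from B back to B, so after x·y·y the machine is still in B, and z then leads to the accepting state C. Hence dcddddccc ∈ L(N).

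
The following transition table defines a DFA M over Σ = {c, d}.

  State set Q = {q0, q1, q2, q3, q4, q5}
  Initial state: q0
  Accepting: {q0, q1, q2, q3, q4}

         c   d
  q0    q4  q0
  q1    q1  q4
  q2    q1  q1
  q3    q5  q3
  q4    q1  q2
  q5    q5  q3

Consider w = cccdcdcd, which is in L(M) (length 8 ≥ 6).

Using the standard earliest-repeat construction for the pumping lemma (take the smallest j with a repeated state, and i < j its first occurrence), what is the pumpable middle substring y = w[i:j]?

Run of M on w = c c c d c d c d:
  step 0: q0  (start)
  step 1: q4  (read c: q0→q4)
  step 2: q1  (read c: q4→q1)
  step 3: q1  (read c: q1→q1)   ← first repeat (q1 seen earlier)
  step 4: q4  (read d: q1→q4)
  step 5: q1  (read c: q4→q1)
  step 6: q4  (read d: q1→q4)
  step 7: q1  (read c: q4→q1)
  step 8: q4  (read d: q1→q4)

So i = 2, j = 3, giving x = w[0:2] = cc, y = w[2:3] = c, z = w[3:8] = dcdcd.
Check: |xy| = 3 ≤ 6 and |y| = 1 ≥ 1. Reading y takes M from q1 back to q1, so every xyⁱz is accepted.

c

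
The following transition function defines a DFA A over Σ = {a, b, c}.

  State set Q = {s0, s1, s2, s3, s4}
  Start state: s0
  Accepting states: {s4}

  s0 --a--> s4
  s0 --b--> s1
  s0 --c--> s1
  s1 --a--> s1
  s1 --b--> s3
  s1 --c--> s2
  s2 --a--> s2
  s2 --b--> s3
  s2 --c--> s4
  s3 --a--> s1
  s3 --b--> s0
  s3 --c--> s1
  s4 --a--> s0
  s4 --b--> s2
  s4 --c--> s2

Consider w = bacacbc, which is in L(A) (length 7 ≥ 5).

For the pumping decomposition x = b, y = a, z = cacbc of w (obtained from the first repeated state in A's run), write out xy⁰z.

xy⁰z = xz = b·cacbc = bcacbc.
Reading y = a takes A from s1 back to s1, so after x the machine is still in s1, and z then leads to the accepting state s4. Hence bcacbc ∈ L(A).

bcacbc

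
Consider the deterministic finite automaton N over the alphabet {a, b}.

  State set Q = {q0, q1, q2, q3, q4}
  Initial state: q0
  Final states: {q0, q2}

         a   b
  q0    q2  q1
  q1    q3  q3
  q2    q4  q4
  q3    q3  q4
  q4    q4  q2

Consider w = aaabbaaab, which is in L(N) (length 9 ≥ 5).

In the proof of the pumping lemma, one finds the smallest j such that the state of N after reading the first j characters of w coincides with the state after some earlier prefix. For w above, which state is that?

q4

State sequence: q0 -a-> q2 -a-> q4 -a-> q4 -b-> q2 -b-> q4 -a-> q4 -a-> q4 -a-> q4 -b-> q2
First repeat at step 3: q4 was already visited.

The earliest repeat is at step j = 3: N is in q4, which it already visited at step i = 2.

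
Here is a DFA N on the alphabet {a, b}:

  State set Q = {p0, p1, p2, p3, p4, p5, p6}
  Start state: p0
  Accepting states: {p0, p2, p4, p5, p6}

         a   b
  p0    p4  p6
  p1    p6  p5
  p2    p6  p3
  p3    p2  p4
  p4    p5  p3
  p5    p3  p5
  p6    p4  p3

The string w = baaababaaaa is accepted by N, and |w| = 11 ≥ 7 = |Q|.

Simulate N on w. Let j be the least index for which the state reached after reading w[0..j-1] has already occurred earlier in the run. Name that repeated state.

Run of N on w = b a a a b a b a a a a:
  step 0: p0  (start)
  step 1: p6  (read b: p0→p6)
  step 2: p4  (read a: p6→p4)
  step 3: p5  (read a: p4→p5)
  step 4: p3  (read a: p5→p3)
  step 5: p4  (read b: p3→p4)   ← first repeat (p4 seen earlier)
  step 6: p5  (read a: p4→p5)
  step 7: p5  (read b: p5→p5)
  step 8: p3  (read a: p5→p3)
  step 9: p2  (read a: p3→p2)
  step 10: p6  (read a: p2→p6)
  step 11: p4  (read a: p6→p4)

The earliest repeat is at step j = 5: N is in p4, which it already visited at step i = 2.
Since N has 7 states, any run of length ≥ 7 visits 7+1 states, so by pigeonhole some state repeats within the first 7 steps — that repeat gives the pumpable loop.

p4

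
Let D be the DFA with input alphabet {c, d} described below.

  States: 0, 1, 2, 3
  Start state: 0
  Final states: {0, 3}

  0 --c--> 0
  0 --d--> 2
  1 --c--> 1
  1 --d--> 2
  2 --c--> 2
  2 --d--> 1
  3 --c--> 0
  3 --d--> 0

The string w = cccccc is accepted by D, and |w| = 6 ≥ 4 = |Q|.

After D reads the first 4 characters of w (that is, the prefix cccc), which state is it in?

0

State sequence: 0 -c-> 0 -c-> 0 -c-> 0 -c-> 0

After reading 4 characters, D is in state 0.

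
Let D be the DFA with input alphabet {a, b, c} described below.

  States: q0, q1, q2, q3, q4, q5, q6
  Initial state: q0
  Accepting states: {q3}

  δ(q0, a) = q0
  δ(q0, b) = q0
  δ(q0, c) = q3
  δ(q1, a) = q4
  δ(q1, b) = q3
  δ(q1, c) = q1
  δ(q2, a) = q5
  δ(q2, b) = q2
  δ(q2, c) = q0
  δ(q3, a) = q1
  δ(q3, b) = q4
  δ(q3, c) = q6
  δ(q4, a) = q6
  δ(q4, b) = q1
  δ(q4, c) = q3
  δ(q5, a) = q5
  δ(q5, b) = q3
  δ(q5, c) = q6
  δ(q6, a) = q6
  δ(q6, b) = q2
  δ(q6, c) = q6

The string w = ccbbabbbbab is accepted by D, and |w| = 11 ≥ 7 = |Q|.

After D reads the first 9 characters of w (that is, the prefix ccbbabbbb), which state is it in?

q3

Run of D on the first 9 characters of w = c c b b a b b b b:
  step 0: q0  (start)
  step 1: q3  (read c: q0→q3)
  step 2: q6  (read c: q3→q6)
  step 3: q2  (read b: q6→q2)
  step 4: q2  (read b: q2→q2)
  step 5: q5  (read a: q2→q5)
  step 6: q3  (read b: q5→q3)
  step 7: q4  (read b: q3→q4)
  step 8: q1  (read b: q4→q1)
  step 9: q3  (read b: q1→q3)

After reading 9 characters, D is in state q3.
(This kind of state-tracing is the core of the pumping-lemma construction: with 7 states, pigeonhole forces a repeat within the first 7 steps.)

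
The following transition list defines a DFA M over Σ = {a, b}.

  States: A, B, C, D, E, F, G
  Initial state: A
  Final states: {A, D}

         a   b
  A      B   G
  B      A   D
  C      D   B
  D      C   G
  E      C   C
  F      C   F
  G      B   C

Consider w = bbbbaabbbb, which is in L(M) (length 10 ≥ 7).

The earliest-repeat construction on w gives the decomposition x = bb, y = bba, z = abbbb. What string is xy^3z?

bbbbabbabbaabbbb

xy^3z = bb·bba·bba·bba·abbbb = bbbbabbabbaabbbb.
Reading y = bba takes M from C back to C, so after x·y·y·y the machine is still in C, and z then leads to the accepting state D. Hence bbbbabbabbaabbbb ∈ L(M).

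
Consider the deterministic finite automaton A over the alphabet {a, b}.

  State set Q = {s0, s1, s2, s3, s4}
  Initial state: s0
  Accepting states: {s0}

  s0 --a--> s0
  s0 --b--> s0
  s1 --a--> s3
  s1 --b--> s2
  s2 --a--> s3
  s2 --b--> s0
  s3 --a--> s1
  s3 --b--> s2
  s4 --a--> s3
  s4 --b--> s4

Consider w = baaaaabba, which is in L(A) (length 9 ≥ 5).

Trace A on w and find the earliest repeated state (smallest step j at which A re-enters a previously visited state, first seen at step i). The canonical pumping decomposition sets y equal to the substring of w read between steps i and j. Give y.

b

State sequence: s0 -b-> s0 -a-> s0 -a-> s0 -a-> s0 -a-> s0 -a-> s0 -b-> s0 -b-> s0 -a-> s0
First repeat at step 1: s0 was already visited.

So i = 0, j = 1, giving x = w[0:0] = ε, y = w[0:1] = b, z = w[1:9] = aaaaabba.
Check: |xy| = 1 ≤ 5 and |y| = 1 ≥ 1. Reading y takes A from s0 back to s0, so every xyⁱz is accepted.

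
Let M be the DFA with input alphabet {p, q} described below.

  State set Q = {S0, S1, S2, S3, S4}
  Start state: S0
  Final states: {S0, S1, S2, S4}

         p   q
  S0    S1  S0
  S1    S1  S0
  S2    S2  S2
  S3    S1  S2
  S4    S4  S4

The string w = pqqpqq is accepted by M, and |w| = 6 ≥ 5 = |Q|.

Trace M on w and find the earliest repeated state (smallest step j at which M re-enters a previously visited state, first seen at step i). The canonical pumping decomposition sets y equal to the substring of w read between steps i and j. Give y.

Run of M on w = p q q p q q:
  step 0: S0  (start)
  step 1: S1  (read p: S0→S1)
  step 2: S0  (read q: S1→S0)   ← first repeat (S0 seen earlier)
  step 3: S0  (read q: S0→S0)
  step 4: S1  (read p: S0→S1)
  step 5: S0  (read q: S1→S0)
  step 6: S0  (read q: S0→S0)

So i = 0, j = 2, giving x = w[0:0] = ε, y = w[0:2] = pq, z = w[2:6] = qpqq.
Check: |xy| = 2 ≤ 5 and |y| = 2 ≥ 1. Reading y takes M from S0 back to S0, so every xyⁱz is accepted.
Pumping length from the standard proof: p = 5 (the number of states). The repeated state found above gives |xy| = j ≤ 5 and |y| = j − i ≥ 1.

pq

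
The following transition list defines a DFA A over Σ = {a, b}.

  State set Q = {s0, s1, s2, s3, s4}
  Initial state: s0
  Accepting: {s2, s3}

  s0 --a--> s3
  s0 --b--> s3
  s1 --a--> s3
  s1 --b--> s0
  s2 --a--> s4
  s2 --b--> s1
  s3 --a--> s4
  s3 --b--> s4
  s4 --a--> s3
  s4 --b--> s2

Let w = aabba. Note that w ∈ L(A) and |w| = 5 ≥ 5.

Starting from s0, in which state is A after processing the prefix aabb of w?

Run of A on the first 4 characters of w = a a b b:
  step 0: s0  (start)
  step 1: s3  (read a: s0→s3)
  step 2: s4  (read a: s3→s4)
  step 3: s2  (read b: s4→s2)
  step 4: s1  (read b: s2→s1)

After reading 4 characters, A is in state s1.

s1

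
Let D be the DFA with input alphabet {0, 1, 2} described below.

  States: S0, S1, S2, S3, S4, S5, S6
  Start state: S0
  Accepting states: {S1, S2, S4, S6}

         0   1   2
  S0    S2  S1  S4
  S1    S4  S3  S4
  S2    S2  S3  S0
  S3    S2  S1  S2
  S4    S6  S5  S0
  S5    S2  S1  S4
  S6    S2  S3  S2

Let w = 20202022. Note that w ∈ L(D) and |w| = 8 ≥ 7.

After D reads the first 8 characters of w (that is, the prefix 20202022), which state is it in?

State sequence: S0 -2-> S4 -0-> S6 -2-> S2 -0-> S2 -2-> S0 -0-> S2 -2-> S0 -2-> S4

After reading 8 characters, D is in state S4.

S4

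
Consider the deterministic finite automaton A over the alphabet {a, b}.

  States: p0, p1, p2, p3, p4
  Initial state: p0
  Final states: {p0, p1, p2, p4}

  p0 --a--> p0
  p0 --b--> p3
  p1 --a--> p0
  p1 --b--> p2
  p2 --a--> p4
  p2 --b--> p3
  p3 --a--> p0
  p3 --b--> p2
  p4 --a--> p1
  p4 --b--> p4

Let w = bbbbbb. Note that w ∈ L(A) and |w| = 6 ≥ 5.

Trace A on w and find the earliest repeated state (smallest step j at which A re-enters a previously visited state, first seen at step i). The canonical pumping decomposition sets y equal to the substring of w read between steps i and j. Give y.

bb

State sequence: p0 -b-> p3 -b-> p2 -b-> p3 -b-> p2 -b-> p3 -b-> p2
First repeat at step 3: p3 was already visited.

So i = 1, j = 3, giving x = w[0:1] = b, y = w[1:3] = bb, z = w[3:6] = bbb.
Check: |xy| = 3 ≤ 5 and |y| = 2 ≥ 1. Reading y takes A from p3 back to p3, so every xyⁱz is accepted.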